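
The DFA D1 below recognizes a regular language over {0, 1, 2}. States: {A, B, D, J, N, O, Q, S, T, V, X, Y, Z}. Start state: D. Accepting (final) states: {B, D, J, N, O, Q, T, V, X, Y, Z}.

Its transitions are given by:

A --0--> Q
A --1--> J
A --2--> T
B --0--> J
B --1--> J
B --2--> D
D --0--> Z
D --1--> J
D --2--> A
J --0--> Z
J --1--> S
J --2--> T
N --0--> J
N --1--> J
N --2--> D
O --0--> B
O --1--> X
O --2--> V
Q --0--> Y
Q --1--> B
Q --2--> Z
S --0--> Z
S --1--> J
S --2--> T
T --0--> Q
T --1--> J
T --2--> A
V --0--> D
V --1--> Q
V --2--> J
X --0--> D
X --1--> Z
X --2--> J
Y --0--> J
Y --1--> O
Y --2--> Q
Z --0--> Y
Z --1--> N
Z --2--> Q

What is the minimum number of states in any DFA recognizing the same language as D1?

8

Start with accepting vs non-accepting: {B,D,J,N,O,Q,T,V,X,Y,Z} | {A,S}.
On input 1, block {B,D,J,N,O,Q,T,V,X,Y,Z} splits into {B,D,N,O,Q,T,V,X,Y,Z} and {J}.
Split {B,D,N,O,Q,T,V,X,Y,Z} by δ(·,0) → {D,O,Q,T,V,X,Z} and {B,N,Y}.
On input 0, block {D,O,Q,T,V,X,Z} splits into {D,T,V,X} and {O,Q,Z}.
Split {D,T,V,X} by δ(·,0) → {D,T} and {V,X}.
Refine {B,N,Y} on symbol 1: members go to different blocks, giving {B,N} and {Y}.
Refine {O,Q,Z} on symbol 0: members go to different blocks, giving {Q,Z} and {O}.
Stable partition: {D,T} | {A,S} | {J} | {B,N} | {Q,Z} | {V,X} | {Y} | {O} — 8 equivalence classes.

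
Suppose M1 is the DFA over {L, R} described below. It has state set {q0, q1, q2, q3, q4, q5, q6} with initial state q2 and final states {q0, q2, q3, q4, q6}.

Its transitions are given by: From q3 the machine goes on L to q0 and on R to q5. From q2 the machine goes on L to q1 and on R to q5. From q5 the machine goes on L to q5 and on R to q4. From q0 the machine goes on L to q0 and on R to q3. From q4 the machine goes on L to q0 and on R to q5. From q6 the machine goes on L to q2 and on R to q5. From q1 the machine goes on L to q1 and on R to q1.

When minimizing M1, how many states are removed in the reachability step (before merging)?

Starting at q2 and following transitions, the reachable set is {q0, q1, q2, q3, q4, q5}. That leaves q6 unreachable — 1 in total.

1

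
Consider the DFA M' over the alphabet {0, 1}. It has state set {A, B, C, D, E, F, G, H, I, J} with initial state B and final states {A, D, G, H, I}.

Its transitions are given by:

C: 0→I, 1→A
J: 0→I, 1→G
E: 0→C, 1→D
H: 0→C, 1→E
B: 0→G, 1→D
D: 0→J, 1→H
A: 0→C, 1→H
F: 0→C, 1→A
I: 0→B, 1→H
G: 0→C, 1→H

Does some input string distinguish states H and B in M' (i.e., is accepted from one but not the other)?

Reachable states from the start: {A,B,C,D,E,G,H,I,J}. Unreachable: {F} — drop them.
Start with accepting vs non-accepting: {A,D,G,H,I} | {B,C,E,J}.
Split {A,D,G,H,I} by δ(·,1) → {A,D,G,I} and {H}.
Refine {B,C,E,J} on symbol 0: members go to different blocks, giving {B,C,J} and {E}.
No further refinement is possible. Final partition (4 blocks): {A,D,G,I} | {B,C,J} | {H} | {E}.
H and B end up in different blocks, so they are distinguishable. For instance, the string 'ε' is accepted from only H.

Yes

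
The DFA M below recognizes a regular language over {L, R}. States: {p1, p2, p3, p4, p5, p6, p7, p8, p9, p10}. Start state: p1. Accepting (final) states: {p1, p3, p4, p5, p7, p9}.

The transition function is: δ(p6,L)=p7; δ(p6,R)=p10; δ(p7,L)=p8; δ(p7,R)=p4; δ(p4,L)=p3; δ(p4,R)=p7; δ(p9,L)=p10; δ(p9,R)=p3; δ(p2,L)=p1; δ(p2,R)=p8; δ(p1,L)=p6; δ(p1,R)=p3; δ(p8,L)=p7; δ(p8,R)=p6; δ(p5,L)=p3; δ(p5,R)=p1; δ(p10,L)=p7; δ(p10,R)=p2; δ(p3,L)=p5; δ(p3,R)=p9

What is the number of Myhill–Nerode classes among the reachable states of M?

P0 = {p1,p3,p4,p5,p7,p9} | {p2,p6,p8,p10}.
Refine {p1,p3,p4,p5,p7,p9} on symbol L: members go to different blocks, giving {p1,p7,p9} and {p3,p4,p5}.
The partition is now stable with 3 blocks: {p1,p7,p9} | {p2,p6,p8,p10} | {p3,p4,p5}.

3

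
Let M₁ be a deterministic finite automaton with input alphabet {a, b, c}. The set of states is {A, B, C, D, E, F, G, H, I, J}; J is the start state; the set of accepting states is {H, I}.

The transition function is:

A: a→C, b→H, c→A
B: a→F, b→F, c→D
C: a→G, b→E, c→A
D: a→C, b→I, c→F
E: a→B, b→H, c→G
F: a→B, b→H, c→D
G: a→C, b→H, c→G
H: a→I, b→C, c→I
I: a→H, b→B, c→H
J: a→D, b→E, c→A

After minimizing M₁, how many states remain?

Initial partition by acceptance: {H,I} | {A,B,C,D,E,F,G,J}.
Refine {A,B,C,D,E,F,G,J} on symbol b: members go to different blocks, giving {A,D,E,F,G} and {B,C,J}.
Stable partition: {H,I} | {A,D,E,F,G} | {B,C,J} — 3 equivalence classes.

3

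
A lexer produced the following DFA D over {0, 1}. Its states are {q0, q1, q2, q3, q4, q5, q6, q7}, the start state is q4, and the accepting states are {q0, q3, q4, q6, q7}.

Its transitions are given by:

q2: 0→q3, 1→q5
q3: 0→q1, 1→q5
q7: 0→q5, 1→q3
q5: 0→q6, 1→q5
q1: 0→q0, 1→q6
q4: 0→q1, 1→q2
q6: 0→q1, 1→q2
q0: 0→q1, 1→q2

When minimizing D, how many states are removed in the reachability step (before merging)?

BFS from q4 reaches {q0, q1, q2, q3, q4, q5, q6}; the 1 state(s) q7 are never visited.

1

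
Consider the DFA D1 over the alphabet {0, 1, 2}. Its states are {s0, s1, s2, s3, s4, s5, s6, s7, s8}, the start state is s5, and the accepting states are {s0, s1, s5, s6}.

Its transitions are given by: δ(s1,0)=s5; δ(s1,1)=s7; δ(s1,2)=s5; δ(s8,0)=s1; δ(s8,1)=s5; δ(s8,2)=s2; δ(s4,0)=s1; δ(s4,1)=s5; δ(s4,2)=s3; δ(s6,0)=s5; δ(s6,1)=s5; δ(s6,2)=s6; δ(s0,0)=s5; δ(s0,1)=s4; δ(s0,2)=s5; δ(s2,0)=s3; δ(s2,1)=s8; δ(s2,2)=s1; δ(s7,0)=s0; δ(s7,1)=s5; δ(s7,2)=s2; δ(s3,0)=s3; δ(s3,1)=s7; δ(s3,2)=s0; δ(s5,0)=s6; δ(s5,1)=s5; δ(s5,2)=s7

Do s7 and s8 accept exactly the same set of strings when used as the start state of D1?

All states are reachable from the start state.
Initial partition by acceptance: {s0,s1,s5,s6} | {s2,s3,s4,s7,s8}.
Refine {s0,s1,s5,s6} on symbol 1: members go to different blocks, giving {s0,s1} and {s5,s6}.
Split {s2,s3,s4,s7,s8} by δ(·,0) → {s4,s7,s8} and {s2,s3}.
Refine {s5,s6} on symbol 2: members go to different blocks, giving {s5} and {s6}.
Stable partition: {s0,s1} | {s4,s7,s8} | {s5} | {s2,s3} | {s6} — 5 equivalence classes.
s7 and s8 lie in the same block of the stable partition, so they are equivalent — no string distinguishes them.

Yes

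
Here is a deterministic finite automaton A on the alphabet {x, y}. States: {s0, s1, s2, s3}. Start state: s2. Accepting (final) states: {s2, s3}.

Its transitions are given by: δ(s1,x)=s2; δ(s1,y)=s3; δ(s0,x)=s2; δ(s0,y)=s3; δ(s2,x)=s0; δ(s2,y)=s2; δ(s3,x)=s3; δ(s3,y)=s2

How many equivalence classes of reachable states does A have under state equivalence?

States {s1} cannot be reached from the start state, so discard them.
P0 = {s2,s3} | {s0}.
On input x, block {s2,s3} splits into {s2} and {s3}.
Stable partition: {s2} | {s0} | {s3} — 3 equivalence classes.

3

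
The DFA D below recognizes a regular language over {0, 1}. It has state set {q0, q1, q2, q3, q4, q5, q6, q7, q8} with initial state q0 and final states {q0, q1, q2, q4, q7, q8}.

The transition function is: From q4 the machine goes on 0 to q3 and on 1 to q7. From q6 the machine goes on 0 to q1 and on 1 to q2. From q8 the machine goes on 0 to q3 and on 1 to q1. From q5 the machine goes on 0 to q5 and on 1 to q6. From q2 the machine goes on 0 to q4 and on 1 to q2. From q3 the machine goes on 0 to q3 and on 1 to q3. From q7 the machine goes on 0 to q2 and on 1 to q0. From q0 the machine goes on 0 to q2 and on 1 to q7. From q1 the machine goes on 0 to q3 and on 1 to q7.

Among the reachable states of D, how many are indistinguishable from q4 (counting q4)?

Reachable states from the start: {q0,q2,q3,q4,q7}. Unreachable: {q1,q5,q6,q8} — drop them.
Initial partition by acceptance: {q0,q2,q4,q7} | {q3}.
Split {q0,q2,q4,q7} by δ(·,0) → {q0,q2,q7} and {q4}.
Refine {q0,q2,q7} on symbol 0: members go to different blocks, giving {q0,q7} and {q2}.
The partition is now stable with 4 blocks: {q0,q7} | {q3} | {q4} | {q2}.
State q4 belongs to the block {q4}, which has 1 states.

1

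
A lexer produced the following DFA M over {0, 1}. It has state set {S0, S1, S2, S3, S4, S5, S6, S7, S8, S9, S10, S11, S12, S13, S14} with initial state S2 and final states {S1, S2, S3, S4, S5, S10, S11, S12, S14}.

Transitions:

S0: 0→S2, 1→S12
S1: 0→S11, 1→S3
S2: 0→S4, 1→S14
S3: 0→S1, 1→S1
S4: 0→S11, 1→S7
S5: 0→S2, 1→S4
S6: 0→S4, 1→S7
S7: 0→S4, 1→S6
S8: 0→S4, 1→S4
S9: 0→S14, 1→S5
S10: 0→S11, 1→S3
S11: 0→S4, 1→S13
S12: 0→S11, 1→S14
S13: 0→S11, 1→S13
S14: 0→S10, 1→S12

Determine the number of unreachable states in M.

BFS from S2 reaches {S1, S2, S3, S4, S6, S7, S10, S11, S12, S13, S14}; the 4 state(s) S0, S5, S8, S9 are never visited.

4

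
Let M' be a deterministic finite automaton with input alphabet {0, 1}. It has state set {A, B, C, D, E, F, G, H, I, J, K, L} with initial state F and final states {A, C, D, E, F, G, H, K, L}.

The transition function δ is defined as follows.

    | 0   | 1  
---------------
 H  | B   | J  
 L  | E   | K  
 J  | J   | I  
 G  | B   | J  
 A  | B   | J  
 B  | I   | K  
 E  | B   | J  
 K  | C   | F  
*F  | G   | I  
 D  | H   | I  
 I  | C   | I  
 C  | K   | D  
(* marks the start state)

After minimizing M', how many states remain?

States {A,E,L} cannot be reached from the start state, so discard them.
P0 = {C,D,F,G,H,K} | {B,I,J}.
Refine {C,D,F,G,H,K} on symbol 0: members go to different blocks, giving {C,D,F,K} and {G,H}.
On input 0, block {C,D,F,K} splits into {C,K} and {D,F}.
On input 0, block {B,I,J} splits into {B,J} and {I}.
On input 0, block {B,J} splits into {B} and {J}.
Stable partition: {C,K} | {B} | {G,H} | {D,F} | {I} | {J} — 6 equivalence classes.

6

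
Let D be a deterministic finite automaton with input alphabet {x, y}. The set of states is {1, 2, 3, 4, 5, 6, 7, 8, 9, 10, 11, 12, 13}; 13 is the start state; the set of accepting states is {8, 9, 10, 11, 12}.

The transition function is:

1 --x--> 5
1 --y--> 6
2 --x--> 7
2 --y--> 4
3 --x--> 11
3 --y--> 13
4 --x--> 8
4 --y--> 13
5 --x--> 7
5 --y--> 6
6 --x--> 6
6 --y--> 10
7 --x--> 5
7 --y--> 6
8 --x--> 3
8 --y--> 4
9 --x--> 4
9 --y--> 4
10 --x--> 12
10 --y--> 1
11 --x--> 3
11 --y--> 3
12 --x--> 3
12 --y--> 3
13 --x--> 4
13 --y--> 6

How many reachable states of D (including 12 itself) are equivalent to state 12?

3

States {2,9} cannot be reached from the start state, so discard them.
P0 = {8,10,11,12} | {1,3,4,5,6,7,13}.
Refine {8,10,11,12} on symbol x: members go to different blocks, giving {8,11,12} and {10}.
On input x, block {1,3,4,5,6,7,13} splits into {1,5,6,7,13} and {3,4}.
Split {1,5,6,7,13} by δ(·,x) → {1,5,6,7} and {13}.
Split {1,5,6,7} by δ(·,y) → {1,5,7} and {6}.
The partition is now stable with 6 blocks: {8,11,12} | {1,5,7} | {10} | {3,4} | {13} | {6}.
State 12 belongs to the block {8,11,12}, which has 3 states.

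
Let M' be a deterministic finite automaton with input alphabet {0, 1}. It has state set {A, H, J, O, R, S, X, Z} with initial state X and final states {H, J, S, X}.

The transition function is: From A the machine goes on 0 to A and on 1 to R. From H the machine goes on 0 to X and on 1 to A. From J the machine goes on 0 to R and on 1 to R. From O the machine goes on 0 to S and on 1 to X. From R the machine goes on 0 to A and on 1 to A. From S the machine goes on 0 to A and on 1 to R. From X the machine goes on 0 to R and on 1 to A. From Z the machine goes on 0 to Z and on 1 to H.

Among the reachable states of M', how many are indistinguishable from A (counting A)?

First remove the unreachable states {H,J,O,S,Z}; 3 states remain.
Initial partition by acceptance: {X} | {A,R}.
No further refinement is possible. Final partition (2 blocks): {X} | {A,R}.
The equivalence class containing A is {A,R}, of size 2.

2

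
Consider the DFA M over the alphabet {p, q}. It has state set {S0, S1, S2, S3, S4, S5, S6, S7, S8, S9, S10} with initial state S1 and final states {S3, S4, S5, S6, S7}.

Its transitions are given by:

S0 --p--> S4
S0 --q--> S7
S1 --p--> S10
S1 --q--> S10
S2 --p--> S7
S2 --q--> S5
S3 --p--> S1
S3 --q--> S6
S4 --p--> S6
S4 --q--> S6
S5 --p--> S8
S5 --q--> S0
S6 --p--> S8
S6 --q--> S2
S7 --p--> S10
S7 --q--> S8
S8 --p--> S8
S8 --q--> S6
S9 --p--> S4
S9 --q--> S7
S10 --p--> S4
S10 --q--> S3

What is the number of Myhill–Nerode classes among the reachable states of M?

10

First remove the unreachable states {S9}; 10 states remain.
Start with accepting vs non-accepting: {S3,S4,S5,S6,S7} | {S0,S1,S2,S8,S10}.
On input p, block {S3,S4,S5,S6,S7} splits into {S3,S5,S6,S7} and {S4}.
Split {S3,S5,S6,S7} by δ(·,q) → {S5,S6,S7} and {S3}.
Split {S0,S1,S2,S8,S10} by δ(·,p) → {S0,S10} and {S1,S8} and {S2}.
Refine {S5,S6,S7} on symbol p: members go to different blocks, giving {S5,S6} and {S7}.
On input q, block {S5,S6} splits into {S5} and {S6}.
Refine {S0,S10} on symbol q: members go to different blocks, giving {S0} and {S10}.
On input p, block {S1,S8} splits into {S1} and {S8}.
Stable partition: {S5} | {S0} | {S4} | {S3} | {S1} | {S2} | {S7} | {S6} | {S10} | {S8} — 10 equivalence classes.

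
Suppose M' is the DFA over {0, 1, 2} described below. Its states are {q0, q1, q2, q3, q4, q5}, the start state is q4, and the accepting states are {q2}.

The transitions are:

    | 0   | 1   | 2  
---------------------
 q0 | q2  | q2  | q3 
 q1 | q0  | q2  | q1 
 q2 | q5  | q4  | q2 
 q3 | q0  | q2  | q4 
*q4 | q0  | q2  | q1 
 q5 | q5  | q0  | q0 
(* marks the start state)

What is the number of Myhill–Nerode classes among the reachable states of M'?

4

Every state is reachable, so we keep all 6.
Start with accepting vs non-accepting: {q2} | {q0,q1,q3,q4,q5}.
On input 0, block {q0,q1,q3,q4,q5} splits into {q1,q3,q4,q5} and {q0}.
Refine {q1,q3,q4,q5} on symbol 0: members go to different blocks, giving {q1,q3,q4} and {q5}.
No further refinement is possible. Final partition (4 blocks): {q2} | {q1,q3,q4} | {q0} | {q5}.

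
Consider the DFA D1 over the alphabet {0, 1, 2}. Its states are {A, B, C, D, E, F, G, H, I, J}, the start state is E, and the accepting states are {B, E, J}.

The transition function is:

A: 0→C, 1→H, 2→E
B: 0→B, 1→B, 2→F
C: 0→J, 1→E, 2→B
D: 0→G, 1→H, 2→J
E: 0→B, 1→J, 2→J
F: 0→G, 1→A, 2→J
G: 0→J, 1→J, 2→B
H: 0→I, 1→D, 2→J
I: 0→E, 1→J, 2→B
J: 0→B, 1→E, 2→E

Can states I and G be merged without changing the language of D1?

Yes

Start with accepting vs non-accepting: {B,E,J} | {A,C,D,F,G,H,I}.
Split {B,E,J} by δ(·,2) → {E,J} and {B}.
On input 0, block {A,C,D,F,G,H,I} splits into {A,D,F,H} and {C,G,I}.
No further refinement is possible. Final partition (4 blocks): {E,J} | {A,D,F,H} | {B} | {C,G,I}.
I and G lie in the same block of the stable partition, so they are equivalent — no string distinguishes them.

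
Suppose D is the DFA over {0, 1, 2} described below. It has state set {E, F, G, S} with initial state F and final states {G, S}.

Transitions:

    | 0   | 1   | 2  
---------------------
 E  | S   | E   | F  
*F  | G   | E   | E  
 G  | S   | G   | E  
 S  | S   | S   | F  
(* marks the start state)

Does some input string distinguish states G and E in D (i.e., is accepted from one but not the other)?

Yes

P0 = {G,S} | {E,F}.
The partition is now stable with 2 blocks: {G,S} | {E,F}.
G and E end up in different blocks, so they are distinguishable. For instance, the string 'ε' is accepted from only G.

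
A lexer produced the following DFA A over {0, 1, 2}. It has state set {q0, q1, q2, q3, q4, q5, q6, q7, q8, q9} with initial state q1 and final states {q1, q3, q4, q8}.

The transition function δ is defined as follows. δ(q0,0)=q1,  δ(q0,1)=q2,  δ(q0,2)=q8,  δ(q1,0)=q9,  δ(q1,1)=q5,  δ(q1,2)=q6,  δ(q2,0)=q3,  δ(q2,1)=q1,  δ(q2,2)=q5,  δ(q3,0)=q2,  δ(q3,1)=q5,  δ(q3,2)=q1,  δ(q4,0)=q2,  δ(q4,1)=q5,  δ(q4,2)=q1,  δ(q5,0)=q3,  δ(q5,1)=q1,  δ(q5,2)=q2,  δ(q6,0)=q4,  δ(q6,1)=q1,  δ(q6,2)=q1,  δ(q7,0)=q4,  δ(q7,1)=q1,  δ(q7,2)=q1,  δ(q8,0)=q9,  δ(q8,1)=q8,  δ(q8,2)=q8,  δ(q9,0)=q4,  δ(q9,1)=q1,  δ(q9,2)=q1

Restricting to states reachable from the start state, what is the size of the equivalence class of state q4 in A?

2

Reachable states from the start: {q1,q2,q3,q4,q5,q6,q9}. Unreachable: {q0,q7,q8} — drop them.
Initial partition by acceptance: {q1,q3,q4} | {q2,q5,q6,q9}.
On input 2, block {q1,q3,q4} splits into {q3,q4} and {q1}.
Split {q2,q5,q6,q9} by δ(·,2) → {q2,q5} and {q6,q9}.
Stable partition: {q3,q4} | {q2,q5} | {q1} | {q6,q9} — 4 equivalence classes.
The equivalence class containing q4 is {q3,q4}, of size 2.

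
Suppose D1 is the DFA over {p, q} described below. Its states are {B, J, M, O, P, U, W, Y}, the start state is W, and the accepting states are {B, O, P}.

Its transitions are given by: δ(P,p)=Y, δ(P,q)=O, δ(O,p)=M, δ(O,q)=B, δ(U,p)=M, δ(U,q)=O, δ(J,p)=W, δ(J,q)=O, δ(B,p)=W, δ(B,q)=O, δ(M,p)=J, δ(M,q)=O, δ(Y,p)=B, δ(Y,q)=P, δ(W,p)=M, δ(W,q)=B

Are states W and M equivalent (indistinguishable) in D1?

Yes

Reachable states from the start: {B,J,M,O,W}. Unreachable: {P,U,Y} — drop them.
Initial partition by acceptance: {B,O} | {J,M,W}.
No further refinement is possible. Final partition (2 blocks): {B,O} | {J,M,W}.
W and M lie in the same block of the stable partition, so they are equivalent — no string distinguishes them.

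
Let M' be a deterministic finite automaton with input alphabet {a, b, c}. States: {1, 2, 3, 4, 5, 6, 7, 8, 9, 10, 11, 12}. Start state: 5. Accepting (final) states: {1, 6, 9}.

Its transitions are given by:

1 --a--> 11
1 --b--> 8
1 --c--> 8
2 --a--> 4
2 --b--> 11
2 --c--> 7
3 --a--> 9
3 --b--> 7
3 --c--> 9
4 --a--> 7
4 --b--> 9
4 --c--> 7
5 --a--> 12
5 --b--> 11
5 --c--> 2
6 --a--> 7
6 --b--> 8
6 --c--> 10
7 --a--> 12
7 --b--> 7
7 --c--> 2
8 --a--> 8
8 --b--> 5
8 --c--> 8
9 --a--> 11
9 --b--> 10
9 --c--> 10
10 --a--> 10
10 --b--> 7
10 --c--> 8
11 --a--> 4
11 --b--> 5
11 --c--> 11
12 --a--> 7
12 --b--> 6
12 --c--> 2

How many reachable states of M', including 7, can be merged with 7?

4

States {1,3} cannot be reached from the start state, so discard them.
P0 = {6,9} | {2,4,5,7,8,10,11,12}.
On input b, block {2,4,5,7,8,10,11,12} splits into {2,5,7,8,10,11} and {4,12}.
Refine {2,5,7,8,10,11} on symbol a: members go to different blocks, giving {2,5,7,11} and {8,10}.
Stable partition: {6,9} | {2,5,7,11} | {4,12} | {8,10} — 4 equivalence classes.
The equivalence class containing 7 is {2,5,7,11}, of size 4.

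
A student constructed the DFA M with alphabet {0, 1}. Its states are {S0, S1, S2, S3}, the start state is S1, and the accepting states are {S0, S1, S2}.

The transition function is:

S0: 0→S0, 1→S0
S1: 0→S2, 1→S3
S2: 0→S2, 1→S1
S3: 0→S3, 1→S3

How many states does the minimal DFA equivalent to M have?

States {S0} cannot be reached from the start state, so discard them.
P0 = {S1,S2} | {S3}.
Refine {S1,S2} on symbol 1: members go to different blocks, giving {S1} and {S2}.
The partition is now stable with 3 blocks: {S1} | {S3} | {S2}.

3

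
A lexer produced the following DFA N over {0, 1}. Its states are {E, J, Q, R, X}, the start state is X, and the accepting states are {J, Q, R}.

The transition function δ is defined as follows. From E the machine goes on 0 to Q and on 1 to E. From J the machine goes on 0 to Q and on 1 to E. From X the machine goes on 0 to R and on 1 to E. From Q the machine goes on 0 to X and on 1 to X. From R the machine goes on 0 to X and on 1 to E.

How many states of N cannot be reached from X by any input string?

No path from X leads to J; the other 4 states are all reachable.

1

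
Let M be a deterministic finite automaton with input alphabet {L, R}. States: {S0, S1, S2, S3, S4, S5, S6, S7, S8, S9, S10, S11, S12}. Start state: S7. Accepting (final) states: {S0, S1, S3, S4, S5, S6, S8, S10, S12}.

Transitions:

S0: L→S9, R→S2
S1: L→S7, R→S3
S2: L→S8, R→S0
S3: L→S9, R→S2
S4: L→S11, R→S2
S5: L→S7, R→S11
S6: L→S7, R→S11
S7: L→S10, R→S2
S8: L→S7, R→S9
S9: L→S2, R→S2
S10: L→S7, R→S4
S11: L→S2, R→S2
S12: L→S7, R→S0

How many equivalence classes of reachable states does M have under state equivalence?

Reachable states from the start: {S0,S2,S4,S7,S8,S9,S10,S11}. Unreachable: {S1,S3,S5,S6,S12} — drop them.
Initial partition by acceptance: {S0,S4,S8,S10} | {S2,S7,S9,S11}.
Refine {S0,S4,S8,S10} on symbol R: members go to different blocks, giving {S0,S4,S8} and {S10}.
Refine {S2,S7,S9,S11} on symbol L: members go to different blocks, giving {S9,S11} and {S2} and {S7}.
Split {S0,S4,S8} by δ(·,L) → {S0,S4} and {S8}.
Stable partition: {S0,S4} | {S9,S11} | {S10} | {S2} | {S7} | {S8} — 6 equivalence classes.

6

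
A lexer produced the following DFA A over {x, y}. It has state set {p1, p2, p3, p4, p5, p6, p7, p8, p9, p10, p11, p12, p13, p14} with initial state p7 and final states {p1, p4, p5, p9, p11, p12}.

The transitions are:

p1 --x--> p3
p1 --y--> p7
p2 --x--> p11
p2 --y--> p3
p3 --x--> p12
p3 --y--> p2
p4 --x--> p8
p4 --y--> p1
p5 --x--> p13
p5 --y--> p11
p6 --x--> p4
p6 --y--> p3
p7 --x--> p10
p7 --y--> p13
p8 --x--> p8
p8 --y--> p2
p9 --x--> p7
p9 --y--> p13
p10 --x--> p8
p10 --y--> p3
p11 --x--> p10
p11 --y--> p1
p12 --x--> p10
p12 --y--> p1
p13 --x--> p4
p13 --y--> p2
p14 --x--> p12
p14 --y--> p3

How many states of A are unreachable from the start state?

Starting at p7 and following transitions, the reachable set is {p1, p2, p3, p4, p7, p8, p10, p11, p12, p13}. That leaves p5, p6, p9, p14 unreachable — 4 in total.

4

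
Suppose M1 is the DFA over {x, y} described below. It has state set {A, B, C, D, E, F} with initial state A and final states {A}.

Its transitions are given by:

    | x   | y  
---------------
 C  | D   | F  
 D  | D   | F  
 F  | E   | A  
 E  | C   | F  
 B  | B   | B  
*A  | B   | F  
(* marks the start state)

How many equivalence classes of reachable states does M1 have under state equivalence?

Every state is reachable, so we keep all 6.
Initial partition by acceptance: {A} | {B,C,D,E,F}.
On input y, block {B,C,D,E,F} splits into {B,C,D,E} and {F}.
On input y, block {B,C,D,E} splits into {C,D,E} and {B}.
Stable partition: {A} | {C,D,E} | {F} | {B} — 4 equivalence classes.

4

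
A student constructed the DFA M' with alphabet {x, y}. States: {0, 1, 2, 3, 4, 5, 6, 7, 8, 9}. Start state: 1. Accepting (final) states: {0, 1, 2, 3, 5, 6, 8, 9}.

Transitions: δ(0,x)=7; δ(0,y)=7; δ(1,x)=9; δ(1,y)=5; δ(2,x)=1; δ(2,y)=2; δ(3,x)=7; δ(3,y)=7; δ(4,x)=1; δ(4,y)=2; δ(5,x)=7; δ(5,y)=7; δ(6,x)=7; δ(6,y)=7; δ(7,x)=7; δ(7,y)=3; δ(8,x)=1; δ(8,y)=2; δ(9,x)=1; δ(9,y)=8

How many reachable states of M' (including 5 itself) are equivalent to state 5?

2

Reachable states from the start: {1,2,3,5,7,8,9}. Unreachable: {0,4,6} — drop them.
Initial partition by acceptance: {1,2,3,5,8,9} | {7}.
Refine {1,2,3,5,8,9} on symbol x: members go to different blocks, giving {1,2,8,9} and {3,5}.
Refine {1,2,8,9} on symbol y: members go to different blocks, giving {2,8,9} and {1}.
No further refinement is possible. Final partition (4 blocks): {2,8,9} | {7} | {3,5} | {1}.
State 5 belongs to the block {3,5}, which has 2 states.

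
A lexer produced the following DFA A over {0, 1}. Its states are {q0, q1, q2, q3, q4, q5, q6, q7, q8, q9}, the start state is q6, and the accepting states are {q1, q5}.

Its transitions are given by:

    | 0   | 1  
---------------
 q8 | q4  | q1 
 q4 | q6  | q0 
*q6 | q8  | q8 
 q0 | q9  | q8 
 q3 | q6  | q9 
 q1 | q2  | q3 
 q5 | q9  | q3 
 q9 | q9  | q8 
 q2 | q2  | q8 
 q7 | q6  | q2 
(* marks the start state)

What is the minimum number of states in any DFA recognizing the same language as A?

Reachable states from the start: {q0,q1,q2,q3,q4,q6,q8,q9}. Unreachable: {q5,q7} — drop them.
Initial partition by acceptance: {q1} | {q0,q2,q3,q4,q6,q8,q9}.
Refine {q0,q2,q3,q4,q6,q8,q9} on symbol 1: members go to different blocks, giving {q0,q2,q3,q4,q6,q9} and {q8}.
On input 0, block {q0,q2,q3,q4,q6,q9} splits into {q0,q2,q3,q4,q9} and {q6}.
Refine {q0,q2,q3,q4,q9} on symbol 0: members go to different blocks, giving {q0,q2,q9} and {q3,q4}.
Stable partition: {q1} | {q0,q2,q9} | {q8} | {q6} | {q3,q4} — 5 equivalence classes.

5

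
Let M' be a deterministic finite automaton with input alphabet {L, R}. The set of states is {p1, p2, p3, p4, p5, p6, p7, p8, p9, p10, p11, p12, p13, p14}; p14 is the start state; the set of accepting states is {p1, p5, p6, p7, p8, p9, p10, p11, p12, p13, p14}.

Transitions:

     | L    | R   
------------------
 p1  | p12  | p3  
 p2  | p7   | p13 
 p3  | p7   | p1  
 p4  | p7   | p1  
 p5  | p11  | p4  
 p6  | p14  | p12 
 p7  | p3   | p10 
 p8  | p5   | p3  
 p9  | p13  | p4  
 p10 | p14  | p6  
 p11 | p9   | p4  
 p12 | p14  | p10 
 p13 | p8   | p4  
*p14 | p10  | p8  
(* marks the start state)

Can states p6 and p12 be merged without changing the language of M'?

Yes

First remove the unreachable states {p2}; 13 states remain.
Initial partition by acceptance: {p1,p5,p6,p7,p8,p9,p10,p11,p12,p13,p14} | {p3,p4}.
On input L, block {p1,p5,p6,p7,p8,p9,p10,p11,p12,p13,p14} splits into {p1,p5,p6,p8,p9,p10,p11,p12,p13,p14} and {p7}.
Split {p1,p5,p6,p8,p9,p10,p11,p12,p13,p14} by δ(·,R) → {p1,p5,p8,p9,p11,p13} and {p6,p10,p12,p14}.
Refine {p1,p5,p8,p9,p11,p13} on symbol L: members go to different blocks, giving {p5,p8,p9,p11,p13} and {p1}.
Refine {p6,p10,p12,p14} on symbol R: members go to different blocks, giving {p6,p10,p12} and {p14}.
The partition is now stable with 6 blocks: {p5,p8,p9,p11,p13} | {p3,p4} | {p7} | {p6,p10,p12} | {p1} | {p14}.
p6 and p12 lie in the same block of the stable partition, so they are equivalent — no string distinguishes them.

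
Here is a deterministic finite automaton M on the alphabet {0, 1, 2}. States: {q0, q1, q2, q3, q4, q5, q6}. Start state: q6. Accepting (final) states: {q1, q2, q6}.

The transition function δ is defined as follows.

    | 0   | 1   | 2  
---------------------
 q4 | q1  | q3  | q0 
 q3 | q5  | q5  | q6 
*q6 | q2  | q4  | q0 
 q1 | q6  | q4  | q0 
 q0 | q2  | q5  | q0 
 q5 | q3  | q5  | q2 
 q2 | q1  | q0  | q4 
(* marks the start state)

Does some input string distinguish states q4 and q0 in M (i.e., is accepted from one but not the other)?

Every state is reachable, so we keep all 7.
P0 = {q1,q2,q6} | {q0,q3,q4,q5}.
On input 0, block {q0,q3,q4,q5} splits into {q0,q4} and {q3,q5}.
The partition is now stable with 3 blocks: {q1,q2,q6} | {q0,q4} | {q3,q5}.
q4 and q0 lie in the same block of the stable partition, so they are equivalent — no string distinguishes them.

No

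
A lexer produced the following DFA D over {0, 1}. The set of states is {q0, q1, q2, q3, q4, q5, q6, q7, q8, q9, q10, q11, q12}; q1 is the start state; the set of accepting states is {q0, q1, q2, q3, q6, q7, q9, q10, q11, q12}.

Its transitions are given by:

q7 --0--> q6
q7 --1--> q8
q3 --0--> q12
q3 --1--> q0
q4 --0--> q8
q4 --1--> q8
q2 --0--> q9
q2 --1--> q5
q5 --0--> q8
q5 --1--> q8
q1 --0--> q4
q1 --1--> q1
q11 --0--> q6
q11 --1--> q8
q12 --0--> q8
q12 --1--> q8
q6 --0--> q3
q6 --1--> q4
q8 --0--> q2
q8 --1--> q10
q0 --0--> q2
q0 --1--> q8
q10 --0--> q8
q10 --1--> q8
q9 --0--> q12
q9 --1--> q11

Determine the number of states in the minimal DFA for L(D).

First remove the unreachable states {q7}; 12 states remain.
Initial partition by acceptance: {q0,q1,q2,q3,q6,q9,q10,q11,q12} | {q4,q5,q8}.
On input 0, block {q0,q1,q2,q3,q6,q9,q10,q11,q12} splits into {q0,q2,q3,q6,q9,q11} and {q1,q10,q12}.
Refine {q0,q2,q3,q6,q9,q11} on symbol 0: members go to different blocks, giving {q0,q2,q6,q11} and {q3,q9}.
On input 0, block {q0,q2,q6,q11} splits into {q0,q11} and {q2,q6}.
On input 0, block {q4,q5,q8} splits into {q4,q5} and {q8}.
Split {q1,q10,q12} by δ(·,0) → {q10,q12} and {q1}.
No further refinement is possible. Final partition (7 blocks): {q0,q11} | {q4,q5} | {q10,q12} | {q3,q9} | {q2,q6} | {q8} | {q1}.

7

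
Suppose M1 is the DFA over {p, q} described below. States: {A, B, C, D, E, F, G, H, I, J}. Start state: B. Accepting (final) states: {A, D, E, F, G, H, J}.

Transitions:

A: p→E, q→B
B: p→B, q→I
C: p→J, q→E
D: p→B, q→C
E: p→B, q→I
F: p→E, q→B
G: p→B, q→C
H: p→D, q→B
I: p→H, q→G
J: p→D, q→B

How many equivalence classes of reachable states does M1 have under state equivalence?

4

Reachable states from the start: {B,C,D,E,G,H,I,J}. Unreachable: {A,F} — drop them.
Initial partition by acceptance: {D,E,G,H,J} | {B,C,I}.
On input p, block {D,E,G,H,J} splits into {D,E,G} and {H,J}.
Refine {B,C,I} on symbol p: members go to different blocks, giving {C,I} and {B}.
The partition is now stable with 4 blocks: {D,E,G} | {C,I} | {H,J} | {B}.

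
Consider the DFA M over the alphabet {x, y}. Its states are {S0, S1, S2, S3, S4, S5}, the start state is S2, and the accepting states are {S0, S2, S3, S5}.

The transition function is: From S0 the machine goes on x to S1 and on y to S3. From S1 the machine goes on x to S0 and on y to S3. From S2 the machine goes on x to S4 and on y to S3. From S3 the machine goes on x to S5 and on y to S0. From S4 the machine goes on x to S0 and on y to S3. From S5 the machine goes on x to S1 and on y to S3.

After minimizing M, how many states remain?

Every state is reachable, so we keep all 6.
P0 = {S0,S2,S3,S5} | {S1,S4}.
Refine {S0,S2,S3,S5} on symbol x: members go to different blocks, giving {S0,S2,S5} and {S3}.
No further refinement is possible. Final partition (3 blocks): {S0,S2,S5} | {S1,S4} | {S3}.

3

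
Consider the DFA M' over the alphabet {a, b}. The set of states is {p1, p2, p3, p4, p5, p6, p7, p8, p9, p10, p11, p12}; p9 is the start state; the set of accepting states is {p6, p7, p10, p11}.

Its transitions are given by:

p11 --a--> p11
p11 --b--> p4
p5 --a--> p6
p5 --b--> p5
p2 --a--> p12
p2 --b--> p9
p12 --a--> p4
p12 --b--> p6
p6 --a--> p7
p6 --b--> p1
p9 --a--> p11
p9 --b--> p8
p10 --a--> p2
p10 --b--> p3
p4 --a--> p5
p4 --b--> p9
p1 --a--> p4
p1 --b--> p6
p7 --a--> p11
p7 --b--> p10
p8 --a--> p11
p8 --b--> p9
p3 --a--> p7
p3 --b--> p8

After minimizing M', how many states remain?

All states are reachable from the start state.
P0 = {p6,p7,p10,p11} | {p1,p2,p3,p4,p5,p8,p9,p12}.
On input a, block {p6,p7,p10,p11} splits into {p6,p7,p11} and {p10}.
Refine {p6,p7,p11} on symbol b: members go to different blocks, giving {p6,p11} and {p7}.
Split {p6,p11} by δ(·,a) → {p6} and {p11}.
Refine {p1,p2,p3,p4,p5,p8,p9,p12} on symbol a: members go to different blocks, giving {p1,p2,p4,p12} and {p8,p9} and {p3} and {p5}.
Refine {p1,p2,p4,p12} on symbol a: members go to different blocks, giving {p1,p2,p12} and {p4}.
On input a, block {p1,p2,p12} splits into {p1,p12} and {p2}.
The partition is now stable with 10 blocks: {p6} | {p1,p12} | {p10} | {p7} | {p11} | {p8,p9} | {p3} | {p5} | {p4} | {p2}.

10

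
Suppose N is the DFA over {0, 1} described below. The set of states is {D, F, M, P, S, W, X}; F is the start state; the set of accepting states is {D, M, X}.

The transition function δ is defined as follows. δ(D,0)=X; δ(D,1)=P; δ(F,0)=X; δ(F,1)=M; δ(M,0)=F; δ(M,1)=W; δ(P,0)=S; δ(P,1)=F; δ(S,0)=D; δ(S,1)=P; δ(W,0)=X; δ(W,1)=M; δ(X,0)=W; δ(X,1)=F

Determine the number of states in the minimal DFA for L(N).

States {D,P,S} cannot be reached from the start state, so discard them.
Start with accepting vs non-accepting: {M,X} | {F,W}.
No further refinement is possible. Final partition (2 blocks): {M,X} | {F,W}.

2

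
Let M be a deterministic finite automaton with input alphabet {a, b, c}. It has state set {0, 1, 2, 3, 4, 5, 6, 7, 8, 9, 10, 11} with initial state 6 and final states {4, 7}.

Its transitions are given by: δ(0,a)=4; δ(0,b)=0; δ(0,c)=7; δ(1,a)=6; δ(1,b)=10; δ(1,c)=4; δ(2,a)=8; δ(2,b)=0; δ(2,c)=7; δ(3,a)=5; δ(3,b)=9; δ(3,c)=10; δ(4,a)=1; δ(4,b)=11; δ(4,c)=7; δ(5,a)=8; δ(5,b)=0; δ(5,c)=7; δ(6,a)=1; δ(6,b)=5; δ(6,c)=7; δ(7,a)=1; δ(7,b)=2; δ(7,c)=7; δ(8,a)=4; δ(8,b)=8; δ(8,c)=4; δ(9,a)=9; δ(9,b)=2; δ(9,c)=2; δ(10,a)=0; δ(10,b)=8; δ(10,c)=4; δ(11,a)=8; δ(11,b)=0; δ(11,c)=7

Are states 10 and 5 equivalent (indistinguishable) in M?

Yes

States {3,9} cannot be reached from the start state, so discard them.
P0 = {4,7} | {0,1,2,5,6,8,10,11}.
On input a, block {0,1,2,5,6,8,10,11} splits into {1,2,5,6,10,11} and {0,8}.
On input a, block {1,2,5,6,10,11} splits into {2,5,10,11} and {1,6}.
Stable partition: {4,7} | {2,5,10,11} | {0,8} | {1,6} — 4 equivalence classes.
10 and 5 lie in the same block of the stable partition, so they are equivalent — no string distinguishes them.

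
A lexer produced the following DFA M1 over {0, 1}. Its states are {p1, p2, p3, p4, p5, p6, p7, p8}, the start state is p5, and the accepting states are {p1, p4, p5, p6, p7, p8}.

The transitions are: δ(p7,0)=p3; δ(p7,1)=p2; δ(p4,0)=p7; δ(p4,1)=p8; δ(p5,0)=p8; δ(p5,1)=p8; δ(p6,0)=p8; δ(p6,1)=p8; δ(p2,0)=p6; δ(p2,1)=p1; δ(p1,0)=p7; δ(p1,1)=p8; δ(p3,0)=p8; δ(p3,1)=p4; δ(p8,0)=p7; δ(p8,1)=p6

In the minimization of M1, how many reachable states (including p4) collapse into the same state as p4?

Every state is reachable, so we keep all 8.
Initial partition by acceptance: {p1,p4,p5,p6,p7,p8} | {p2,p3}.
On input 0, block {p1,p4,p5,p6,p7,p8} splits into {p1,p4,p5,p6,p8} and {p7}.
On input 0, block {p1,p4,p5,p6,p8} splits into {p1,p4,p8} and {p5,p6}.
Split {p1,p4,p8} by δ(·,1) → {p1,p4} and {p8}.
Refine {p2,p3} on symbol 0: members go to different blocks, giving {p2} and {p3}.
The partition is now stable with 6 blocks: {p1,p4} | {p2} | {p7} | {p5,p6} | {p8} | {p3}.
State p4 belongs to the block {p1,p4}, which has 2 states.

2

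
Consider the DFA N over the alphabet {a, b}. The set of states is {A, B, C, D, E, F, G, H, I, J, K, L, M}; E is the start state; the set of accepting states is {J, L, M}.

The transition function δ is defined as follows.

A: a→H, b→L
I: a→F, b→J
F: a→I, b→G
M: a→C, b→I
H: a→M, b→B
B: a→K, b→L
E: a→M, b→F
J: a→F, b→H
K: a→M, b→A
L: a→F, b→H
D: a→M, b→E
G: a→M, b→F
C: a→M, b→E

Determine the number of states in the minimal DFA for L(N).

8

Reachable states from the start: {A,B,C,E,F,G,H,I,J,K,L,M}. Unreachable: {D} — drop them.
P0 = {J,L,M} | {A,B,C,E,F,G,H,I,K}.
Refine {A,B,C,E,F,G,H,I,K} on symbol a: members go to different blocks, giving {C,E,G,H,K} and {A,B,F,I}.
Refine {J,L,M} on symbol a: members go to different blocks, giving {J,L} and {M}.
Refine {C,E,G,H,K} on symbol b: members go to different blocks, giving {E,G,H,K} and {C}.
Refine {A,B,F,I} on symbol a: members go to different blocks, giving {A,B} and {F,I}.
On input b, block {E,G,H,K} splits into {E,G} and {H,K}.
On input b, block {F,I} splits into {F} and {I}.
Stable partition: {J,L} | {E,G} | {A,B} | {M} | {C} | {F} | {H,K} | {I} — 8 equivalence classes.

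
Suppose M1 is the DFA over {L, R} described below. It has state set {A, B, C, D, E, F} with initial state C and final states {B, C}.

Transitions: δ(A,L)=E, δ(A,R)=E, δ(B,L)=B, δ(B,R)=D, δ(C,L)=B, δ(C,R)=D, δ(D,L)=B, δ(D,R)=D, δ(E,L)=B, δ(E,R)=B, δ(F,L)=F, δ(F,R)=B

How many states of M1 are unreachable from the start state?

No path from C leads to A, E, F; the other 3 states are all reachable.

3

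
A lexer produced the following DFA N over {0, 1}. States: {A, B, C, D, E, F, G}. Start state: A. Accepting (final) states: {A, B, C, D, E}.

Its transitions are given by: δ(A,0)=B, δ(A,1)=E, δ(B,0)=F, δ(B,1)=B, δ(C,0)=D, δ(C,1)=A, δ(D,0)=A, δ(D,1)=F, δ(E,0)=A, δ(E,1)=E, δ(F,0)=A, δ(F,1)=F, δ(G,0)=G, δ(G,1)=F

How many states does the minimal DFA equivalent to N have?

4

States {C,D,G} cannot be reached from the start state, so discard them.
Initial partition by acceptance: {A,B,E} | {F}.
Refine {A,B,E} on symbol 0: members go to different blocks, giving {A,E} and {B}.
Split {A,E} by δ(·,0) → {A} and {E}.
No further refinement is possible. Final partition (4 blocks): {A} | {F} | {B} | {E}.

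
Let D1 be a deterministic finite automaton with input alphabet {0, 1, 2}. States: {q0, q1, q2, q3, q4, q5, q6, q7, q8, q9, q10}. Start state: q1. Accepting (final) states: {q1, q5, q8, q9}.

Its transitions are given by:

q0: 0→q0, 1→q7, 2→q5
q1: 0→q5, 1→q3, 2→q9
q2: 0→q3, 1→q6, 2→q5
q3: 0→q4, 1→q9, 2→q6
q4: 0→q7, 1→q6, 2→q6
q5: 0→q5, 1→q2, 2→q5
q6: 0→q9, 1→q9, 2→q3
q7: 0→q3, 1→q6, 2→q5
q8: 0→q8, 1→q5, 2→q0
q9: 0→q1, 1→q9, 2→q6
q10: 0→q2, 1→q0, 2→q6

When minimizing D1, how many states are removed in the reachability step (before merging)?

3

No path from q1 leads to q0, q8, q10; the other 8 states are all reachable.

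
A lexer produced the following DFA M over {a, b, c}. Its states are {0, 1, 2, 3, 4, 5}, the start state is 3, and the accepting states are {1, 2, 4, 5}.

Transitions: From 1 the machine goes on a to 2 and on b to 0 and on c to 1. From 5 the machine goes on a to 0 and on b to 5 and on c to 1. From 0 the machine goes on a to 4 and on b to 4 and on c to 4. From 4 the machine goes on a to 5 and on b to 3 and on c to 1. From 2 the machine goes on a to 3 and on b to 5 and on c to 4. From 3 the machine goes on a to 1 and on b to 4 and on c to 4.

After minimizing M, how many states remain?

3

P0 = {1,2,4,5} | {0,3}.
On input a, block {1,2,4,5} splits into {1,4} and {2,5}.
No further refinement is possible. Final partition (3 blocks): {1,4} | {0,3} | {2,5}.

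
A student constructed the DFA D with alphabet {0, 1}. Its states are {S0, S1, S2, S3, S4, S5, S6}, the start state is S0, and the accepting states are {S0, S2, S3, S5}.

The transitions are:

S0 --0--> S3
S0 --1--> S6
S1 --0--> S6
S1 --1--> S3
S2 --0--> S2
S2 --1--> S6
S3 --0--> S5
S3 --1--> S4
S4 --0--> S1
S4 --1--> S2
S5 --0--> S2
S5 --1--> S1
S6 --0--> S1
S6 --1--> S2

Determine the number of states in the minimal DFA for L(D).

2

Initial partition by acceptance: {S0,S2,S3,S5} | {S1,S4,S6}.
No further refinement is possible. Final partition (2 blocks): {S0,S2,S3,S5} | {S1,S4,S6}.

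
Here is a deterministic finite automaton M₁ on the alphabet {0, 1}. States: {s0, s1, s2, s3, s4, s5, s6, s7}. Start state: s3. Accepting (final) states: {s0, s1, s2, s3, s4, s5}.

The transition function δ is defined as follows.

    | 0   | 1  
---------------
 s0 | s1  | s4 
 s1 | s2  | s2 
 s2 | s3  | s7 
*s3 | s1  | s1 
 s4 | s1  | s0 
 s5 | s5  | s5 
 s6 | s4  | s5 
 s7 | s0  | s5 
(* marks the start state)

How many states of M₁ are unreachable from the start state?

1

BFS from s3 reaches {s0, s1, s2, s3, s4, s5, s7}; the 1 state(s) s6 are never visited.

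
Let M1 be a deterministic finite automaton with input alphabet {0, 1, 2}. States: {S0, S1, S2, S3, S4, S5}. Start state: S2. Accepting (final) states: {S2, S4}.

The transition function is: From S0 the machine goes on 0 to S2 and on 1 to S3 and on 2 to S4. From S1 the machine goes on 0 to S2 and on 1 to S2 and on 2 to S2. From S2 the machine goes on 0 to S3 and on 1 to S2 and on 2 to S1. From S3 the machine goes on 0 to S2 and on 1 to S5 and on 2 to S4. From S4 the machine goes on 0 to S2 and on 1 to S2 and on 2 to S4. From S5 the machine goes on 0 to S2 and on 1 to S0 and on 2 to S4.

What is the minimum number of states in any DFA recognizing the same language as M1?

All states are reachable from the start state.
Start with accepting vs non-accepting: {S2,S4} | {S0,S1,S3,S5}.
Refine {S2,S4} on symbol 0: members go to different blocks, giving {S2} and {S4}.
On input 1, block {S0,S1,S3,S5} splits into {S0,S3,S5} and {S1}.
The partition is now stable with 4 blocks: {S2} | {S0,S3,S5} | {S4} | {S1}.

4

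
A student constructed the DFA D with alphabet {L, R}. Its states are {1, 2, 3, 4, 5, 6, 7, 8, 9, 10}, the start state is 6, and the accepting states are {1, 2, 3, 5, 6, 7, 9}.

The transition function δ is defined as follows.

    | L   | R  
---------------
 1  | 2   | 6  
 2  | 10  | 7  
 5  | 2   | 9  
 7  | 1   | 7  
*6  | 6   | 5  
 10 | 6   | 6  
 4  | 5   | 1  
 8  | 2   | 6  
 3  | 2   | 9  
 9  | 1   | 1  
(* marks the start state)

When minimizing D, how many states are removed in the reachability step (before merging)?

No path from 6 leads to 3, 4, 8; the other 7 states are all reachable.

3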